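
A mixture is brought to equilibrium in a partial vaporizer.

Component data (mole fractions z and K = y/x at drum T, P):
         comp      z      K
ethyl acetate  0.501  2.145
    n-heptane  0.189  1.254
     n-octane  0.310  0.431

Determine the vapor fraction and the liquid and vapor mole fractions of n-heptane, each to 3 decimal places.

Let ψ = V/F and solve Σ zᵢ(Kᵢ−1)/(1+ψ(Kᵢ−1)) = 0.
Check two-phase: ΣzᵢKᵢ = 1.445 > 1 and Σzᵢ/Kᵢ = 1.104 > 1, so g(0) = 0.445 > 0 and g(1) = -0.104 < 0.
Newton–Raphson from ψ = 0.46:
  ψ = 0.460: g = 0.1798, g' = -0.476 → ψ = 0.838
  ψ = 0.838: g = -0.0048, g' = -0.546 → ψ = 0.829
Converged at ψ = 0.829.
Compositions from xᵢ = zᵢ/(1+ψ(Kᵢ−1)), yᵢ = Kᵢxᵢ:
  ethyl acetate: x = 0.257, y = 0.551
  n-heptane: x = 0.156, y = 0.196
  n-octane: x = 0.587, y = 0.253

ψ = 0.829, x_n-heptane = 0.156, y_n-heptane = 0.196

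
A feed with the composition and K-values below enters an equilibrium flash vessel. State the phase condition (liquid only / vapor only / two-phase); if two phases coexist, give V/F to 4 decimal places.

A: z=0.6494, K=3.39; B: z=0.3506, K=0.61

vapor only

ΣzᵢKᵢ = 2.4153; Σzᵢ/Kᵢ = 0.7663.
Since Σzᵢ/Kᵢ < 1 the mixture is above its dew point — single vapor phase.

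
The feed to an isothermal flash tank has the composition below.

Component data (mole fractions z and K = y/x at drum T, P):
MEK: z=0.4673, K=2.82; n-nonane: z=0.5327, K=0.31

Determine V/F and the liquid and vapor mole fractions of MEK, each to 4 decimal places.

Rachford–Rice: g(V/F) = Σ zᵢ(Kᵢ−1)/(1+V/F(Kᵢ−1)) = 0.
g(0) = ΣzᵢKᵢ − 1 = 0.4829 and g(1) = 1 − Σzᵢ/Kᵢ = -0.8841, so a root lies in (0, 1).
Newton iteration, V/F⁰ = 0.5:
  V/F = 0.5000: g = -0.11588, g' = -1.0154 → V/F = 0.3859
  V/F = 0.3859: g = -0.00133, g' = -1.0052 → V/F = 0.3846
Converged at V/F = 0.3846.
Compositions from xᵢ = zᵢ/(1+V/F(Kᵢ−1)), yᵢ = Kᵢxᵢ:
  MEK: x = 0.2749, y = 0.7752
  n-nonane: x = 0.7251, y = 0.2248

V/F = 0.3846, x_MEK = 0.2749, y_MEK = 0.7752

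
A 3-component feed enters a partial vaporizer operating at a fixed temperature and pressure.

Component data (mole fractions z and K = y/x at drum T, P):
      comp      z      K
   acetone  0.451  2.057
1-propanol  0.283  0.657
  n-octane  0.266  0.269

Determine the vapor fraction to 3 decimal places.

ψ = 0.308

Rachford–Rice: g(ψ) = Σ zᵢ(Kᵢ−1)/(1+ψ(Kᵢ−1)) = 0.
g(0) = ΣzᵢKᵢ − 1 = 0.185 and g(1) = 1 − Σzᵢ/Kᵢ = -0.639, so a root lies in (0, 1).
Newton iteration, ψ⁰ = 0.5:
  ψ = 0.500: g = -0.1117, g' = -0.617 → ψ = 0.319
  ψ = 0.319: g = -0.0061, g' = -0.566 → ψ = 0.308
Converged at ψ = 0.308.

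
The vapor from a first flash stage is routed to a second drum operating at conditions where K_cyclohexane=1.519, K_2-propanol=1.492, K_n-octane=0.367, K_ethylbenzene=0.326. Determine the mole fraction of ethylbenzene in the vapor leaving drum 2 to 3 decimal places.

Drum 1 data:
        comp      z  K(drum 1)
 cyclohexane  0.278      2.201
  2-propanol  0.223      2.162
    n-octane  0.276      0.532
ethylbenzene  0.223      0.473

Drum 1:
Newton–Raphson from ψ₁ = 0.5:
  ψ₁ = 0.500: g = 0.0443, g' = -0.494 → ψ₁ = 0.590
Converged at ψ₁ = 0.590.
Drum-1 compositions:
  cyclohexane: x = 0.163, y = 0.358
  2-propanol: x = 0.132, y = 0.286
  n-octane: x = 0.381, y = 0.203
  ethylbenzene: x = 0.324, y = 0.153
Drum-2 feed = drum-1 vapor: z₂ = (0.3580, 0.2860, 0.2029, 0.1531).
Drum 2:
Newton iteration, ψ₂⁰ = 0.53:
  ψ₂ = 0.530: g = -0.0965, g' = -0.455 → ψ₂ = 0.318
  ψ₂ = 0.318: g = -0.0110, g' = -0.363 → ψ₂ = 0.288
  ψ₂ = 0.288: g = -0.0001, g' = -0.355 → ψ₂ = 0.287
Converged at ψ₂ = 0.287.
  cyclohexane: x = 0.312, y = 0.473
  2-propanol: x = 0.251, y = 0.374
  n-octane: x = 0.248, y = 0.091
  ethylbenzene: x = 0.190, y = 0.062

y_ethylbenzene (drum 2) = 0.062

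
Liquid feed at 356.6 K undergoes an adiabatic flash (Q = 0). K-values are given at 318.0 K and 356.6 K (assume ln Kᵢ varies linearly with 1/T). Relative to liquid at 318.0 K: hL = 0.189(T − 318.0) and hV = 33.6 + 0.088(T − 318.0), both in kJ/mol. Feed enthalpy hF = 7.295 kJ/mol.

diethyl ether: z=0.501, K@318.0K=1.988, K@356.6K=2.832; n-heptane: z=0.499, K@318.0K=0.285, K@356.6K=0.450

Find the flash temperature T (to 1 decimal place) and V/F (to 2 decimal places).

T = 319.1 K, V/F = 0.21

Adiabatic flash: solve Rachford–Rice at each trial T, then check hF = ψ·hV(T) + (1−ψ)·hL(T).
  T = 318.0 K: K = (1.988, 0.285), RR gives ψ = 0.196, H_out = 6.573 kJ/mol
  T = 356.6 K: K = (2.832, 0.450), RR gives ψ = 0.639, H_out = 26.261 kJ/mol
  T = 337.3 K: K = (2.397, 0.363), RR gives ψ = 0.429, H_out = 17.228 kJ/mol
  T = 327.6 K: K = (2.188, 0.323), RR gives ψ = 0.319, H_out = 12.237 kJ/mol
  T = 322.8 K: K = (2.087, 0.303), RR gives ψ = 0.260, H_out = 9.524 kJ/mol
  T = 320.4 K: K = (2.037, 0.294), RR gives ψ = 0.229, H_out = 8.083 kJ/mol
Linear interpolation between T = 318.0 (H_out = 6.573) and T = 320.4 (H_out = 8.083) on hF = 7.295 gives T ≈ 319.1 K, at which ψ = 0.21.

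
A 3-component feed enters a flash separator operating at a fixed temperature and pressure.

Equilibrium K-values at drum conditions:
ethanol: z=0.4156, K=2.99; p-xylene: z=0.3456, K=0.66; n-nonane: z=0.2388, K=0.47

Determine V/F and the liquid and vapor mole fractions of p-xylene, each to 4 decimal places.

Material balance + equilibrium reduce to Σ zᵢ(Kᵢ−1)/(1+V/F(Kᵢ−1)) = 0.
Check two-phase: ΣzᵢKᵢ = 1.5830 > 1 and Σzᵢ/Kᵢ = 1.1707 > 1, so g(0) = 0.5830 > 0 and g(1) = -0.1707 < 0.
Newton iteration, V/F⁰ = 0.5:
  V/F = 0.5000: g = 0.10079, g' = -0.5957 → V/F = 0.6692
  V/F = 0.6692: g = 0.00645, g' = -0.5307 → V/F = 0.6814
Converged at V/F = 0.6814.
Compositions from xᵢ = zᵢ/(1+V/F(Kᵢ−1)), yᵢ = Kᵢxᵢ:
  ethanol: x = 0.1764, y = 0.5274
  p-xylene: x = 0.4498, y = 0.2969
  n-nonane: x = 0.3738, y = 0.1757

V/F = 0.6814, x_p-xylene = 0.4498, y_p-xylene = 0.2969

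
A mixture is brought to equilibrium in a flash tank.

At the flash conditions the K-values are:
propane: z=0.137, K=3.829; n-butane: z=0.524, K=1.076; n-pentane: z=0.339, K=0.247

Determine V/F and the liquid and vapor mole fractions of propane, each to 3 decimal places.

V/F = 0.181, x_propane = 0.091, y_propane = 0.347

Newton–Raphson from V/F = 0.5:
  V/F = 0.500: g = -0.2105, g' = -0.685 → V/F = 0.193
  V/F = 0.193: g = -0.0086, g' = -0.725 → V/F = 0.181
Converged at V/F = 0.181.
Compositions from xᵢ = zᵢ/(1+V/F(Kᵢ−1)), yᵢ = Kᵢxᵢ:
  propane: x = 0.091, y = 0.347
  n-butane: x = 0.517, y = 0.556
  n-pentane: x = 0.393, y = 0.097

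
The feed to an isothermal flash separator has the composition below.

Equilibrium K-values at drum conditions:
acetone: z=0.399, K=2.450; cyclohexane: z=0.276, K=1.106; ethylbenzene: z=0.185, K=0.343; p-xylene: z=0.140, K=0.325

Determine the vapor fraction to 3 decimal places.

Newton iteration, ψ⁰ = 0.5:
  ψ = 0.500: g = 0.0395, g' = -0.607 → ψ = 0.565
  ψ = 0.565: g = -0.0005, g' = -0.625 → ψ = 0.564
Converged at ψ = 0.564.

ψ = 0.564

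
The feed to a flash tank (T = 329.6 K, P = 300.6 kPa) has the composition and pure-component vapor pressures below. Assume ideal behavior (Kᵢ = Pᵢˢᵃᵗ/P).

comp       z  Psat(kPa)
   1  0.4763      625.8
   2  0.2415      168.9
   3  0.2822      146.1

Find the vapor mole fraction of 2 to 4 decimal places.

y_2 = 0.1746

Raoult's law: Kᵢ = Pᵢˢᵃᵗ/P = Pᵢˢᵃᵗ/300.6.
  K_1 = 625.8/300.6 = 2.081836, K_2 = 168.9/300.6 = 0.561876, K_3 = 146.1/300.6 = 0.486028
Newton–Raphson from ψ = 0.65:
  ψ = 0.6500: g = -0.06321, g' = -0.4509 → ψ = 0.5098
  ψ = 0.5098: g = -0.00067, g' = -0.4453 → ψ = 0.5083
Converged at ψ = 0.5083.
Compositions from xᵢ = zᵢ/(1+ψ(Kᵢ−1)), yᵢ = Kᵢxᵢ:
  1: x = 0.3073, y = 0.6398
  2: x = 0.3107, y = 0.1746
  3: x = 0.3820, y = 0.1857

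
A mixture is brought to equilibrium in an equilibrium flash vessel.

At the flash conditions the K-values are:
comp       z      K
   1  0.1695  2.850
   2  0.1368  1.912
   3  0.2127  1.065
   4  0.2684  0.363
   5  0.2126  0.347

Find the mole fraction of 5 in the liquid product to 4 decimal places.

Material balance + equilibrium reduce to Σ zᵢ(Kᵢ−1)/(1+ψ(Kᵢ−1)) = 0.
g(0) = ΣzᵢKᵢ − 1 = 0.1424 and g(1) = 1 − Σzᵢ/Kᵢ = -0.6828, so a root lies in (0, 1).
Newton–Raphson from ψ = 0.46:
  ψ = 0.4600: g = -0.16954, g' = -0.6297 → ψ = 0.1908
  ψ = 0.1908: g = -0.00150, g' = -0.6598 → ψ = 0.1885
Converged at ψ = 0.1885.
Compositions from xᵢ = zᵢ/(1+ψ(Kᵢ−1)), yᵢ = Kᵢxᵢ:
  1: x = 0.1257, y = 0.3582
  2: x = 0.1167, y = 0.2232
  3: x = 0.2101, y = 0.2238
  4: x = 0.3050, y = 0.1107
  5: x = 0.2424, y = 0.0841

x_5 = 0.2424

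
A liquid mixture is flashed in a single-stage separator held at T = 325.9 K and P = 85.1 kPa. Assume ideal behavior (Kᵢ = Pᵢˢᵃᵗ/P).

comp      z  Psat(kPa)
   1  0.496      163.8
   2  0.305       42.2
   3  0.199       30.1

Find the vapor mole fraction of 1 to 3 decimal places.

y_1 = 0.728

Raoult's law: Kᵢ = Pᵢˢᵃᵗ/P = Pᵢˢᵃᵗ/85.1.
  K_1 = 163.8/85.1 = 1.92479, K_2 = 42.2/85.1 = 0.49589, K_3 = 30.1/85.1 = 0.35370
Material balance + equilibrium reduce to Σ zᵢ(Kᵢ−1)/(1+ψ(Kᵢ−1)) = 0.
Check two-phase: ΣzᵢKᵢ = 1.176 > 1 and Σzᵢ/Kᵢ = 1.435 > 1, so g(0) = 0.176 > 0 and g(1) = -0.435 < 0.
Iterate (Newton) starting at ψ = 0.44:
  ψ = 0.440: g = -0.0513, g' = -0.505 → ψ = 0.338
  ψ = 0.338: g = -0.0006, g' = -0.495 → ψ = 0.337
Converged at ψ = 0.337.
Compositions from xᵢ = zᵢ/(1+ψ(Kᵢ−1)), yᵢ = Kᵢxᵢ:
  1: x = 0.378, y = 0.728
  2: x = 0.367, y = 0.182
  3: x = 0.254, y = 0.090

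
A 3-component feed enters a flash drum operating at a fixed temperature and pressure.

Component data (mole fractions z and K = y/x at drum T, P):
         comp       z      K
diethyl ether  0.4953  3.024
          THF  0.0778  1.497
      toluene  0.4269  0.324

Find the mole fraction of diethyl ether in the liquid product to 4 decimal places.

Let β = V/F and solve Σ zᵢ(Kᵢ−1)/(1+β(Kᵢ−1)) = 0.
Check two-phase: ΣzᵢKᵢ = 1.7526 > 1 and Σzᵢ/Kᵢ = 1.5334 > 1, so g(0) = 0.7526 > 0 and g(1) = -0.5334 < 0.
Newton–Raphson from β = 0.5:
  β = 0.5000: g = 0.09330, g' = -0.9587 → β = 0.5973
  β = 0.5973: g = -0.00039, g' = -0.9761 → β = 0.5969
Converged at β = 0.5969.
Compositions from xᵢ = zᵢ/(1+β(Kᵢ−1)), yᵢ = Kᵢxᵢ:
  diethyl ether: x = 0.2243, y = 0.6783
  THF: x = 0.0600, y = 0.0898
  toluene: x = 0.7157, y = 0.2319

x_diethyl ether = 0.2243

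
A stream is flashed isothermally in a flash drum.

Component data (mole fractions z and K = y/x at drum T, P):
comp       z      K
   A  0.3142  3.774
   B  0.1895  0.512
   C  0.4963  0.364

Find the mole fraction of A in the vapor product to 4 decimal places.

y_A = 0.6679

Let ψ = V/F and solve Σ zᵢ(Kᵢ−1)/(1+ψ(Kᵢ−1)) = 0.
Check two-phase: ΣzᵢKᵢ = 1.4635 > 1 and Σzᵢ/Kᵢ = 1.8168 > 1, so g(0) = 0.4635 > 0 and g(1) = -0.8168 < 0.
Iterate (Newton) starting at ψ = 0.33:
  ψ = 0.3300: g = -0.05468, g' = -1.0447 → ψ = 0.2777
  ψ = 0.2777: g = 0.00205, g' = -1.1280 → ψ = 0.2795
Converged at ψ = 0.2795.
Compositions from xᵢ = zᵢ/(1+ψ(Kᵢ−1)), yᵢ = Kᵢxᵢ:
  A: x = 0.1770, y = 0.6679
  B: x = 0.2194, y = 0.1123
  C: x = 0.6036, y = 0.2197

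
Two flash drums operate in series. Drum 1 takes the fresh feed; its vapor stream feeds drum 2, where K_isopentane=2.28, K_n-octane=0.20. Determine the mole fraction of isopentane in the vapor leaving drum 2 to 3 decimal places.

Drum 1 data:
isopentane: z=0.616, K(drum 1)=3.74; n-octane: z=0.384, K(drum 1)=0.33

Drum 1:
Material balance + equilibrium reduce to Σ zᵢ(Kᵢ−1)/(1+ψ₁(Kᵢ−1)) = 0.
Check two-phase: ΣzᵢKᵢ = 2.431 > 1 and Σzᵢ/Kᵢ = 1.328 > 1, so g(0) = 1.431 > 0 and g(1) = -0.328 < 0.
Iterate (Newton) starting at ψ₁ = 0.5:
  ψ₁ = 0.500: g = 0.3253, g' = -1.213 → ψ₁ = 0.768
  ψ₁ = 0.768: g = 0.0136, g' = -1.212 → ψ₁ = 0.779
Converged at ψ₁ = 0.779.
Drum-1 compositions:
  isopentane: x = 0.196, y = 0.735
  n-octane: x = 0.804, y = 0.265
Drum-2 feed = drum-1 vapor: z₂ = (0.7348, 0.2652).
Drum 2:
Binary case is linear: z₁(K₁−1)(1+ψ₂(K₂−1)) + z₂(K₂−1)(1+ψ₂(K₁−1)) = 0
⇒ ψ₂ = [z₁(K₁−1)+z₂(K₂−1)] / [−(K₁−1)(K₂−1)] = 0.7285/1.0240 = 0.711
  isopentane: x = 0.385, y = 0.877
  n-octane: x = 0.615, y = 0.123

y_isopentane (drum 2) = 0.877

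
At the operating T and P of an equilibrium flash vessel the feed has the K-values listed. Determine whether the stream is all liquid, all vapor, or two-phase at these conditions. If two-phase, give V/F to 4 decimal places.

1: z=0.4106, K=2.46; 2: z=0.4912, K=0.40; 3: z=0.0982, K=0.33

two-phase, V/F = 0.2673

ΣzᵢKᵢ = 1.2390; Σzᵢ/Kᵢ = 1.6925.
Both exceed 1, so a two-phase solution exists.
Rachford–Rice: g(ψ) = Σ zᵢ(Kᵢ−1)/(1+ψ(Kᵢ−1)) = 0.
Newton–Raphson from ψ = 0.5:
  ψ = 0.5000: g = -0.17345, g' = -0.7530 → ψ = 0.2697
  ψ = 0.2697: g = -0.00178, g' = -0.7679 → ψ = 0.2673
Converged at ψ = 0.2673.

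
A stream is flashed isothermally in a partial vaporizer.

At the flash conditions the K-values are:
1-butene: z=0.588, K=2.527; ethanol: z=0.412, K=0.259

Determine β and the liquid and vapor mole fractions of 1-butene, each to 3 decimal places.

Rachford–Rice: g(β) = Σ zᵢ(Kᵢ−1)/(1+β(Kᵢ−1)) = 0.
Feasibility: ΣzᵢKᵢ = 1.593, Σzᵢ/Kᵢ = 1.823 — both > 1, two phases present.
Newton iteration, β⁰ = 0.65:
  β = 0.650: g = -0.1384, g' = -1.187 → β = 0.533
  β = 0.533: g = -0.0101, g' = -1.035 → β = 0.524
Converged at β = 0.524.
Compositions from xᵢ = zᵢ/(1+β(Kᵢ−1)), yᵢ = Kᵢxᵢ:
  1-butene: x = 0.327, y = 0.826
  ethanol: x = 0.673, y = 0.174

β = 0.524, x_1-butene = 0.327, y_1-butene = 0.826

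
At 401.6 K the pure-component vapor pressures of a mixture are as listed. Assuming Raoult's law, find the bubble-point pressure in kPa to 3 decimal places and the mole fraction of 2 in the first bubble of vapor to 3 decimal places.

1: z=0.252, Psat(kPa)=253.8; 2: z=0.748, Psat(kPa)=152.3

Pbub = 177.878 kPa, y_2 = 0.640

At the bubble point ψ → 0, so ΣzᵢKᵢ = 1 with Kᵢ = Pᵢˢᵃᵗ/P ⇒ P = ΣzᵢPᵢˢᵃᵗ.
P = 0.252·253.8 + 0.748·152.3 = 177.878 kPa
yᵢ = zᵢPᵢˢᵃᵗ/P ⇒ y_2 = 0.748·152.3/177.878 = 0.640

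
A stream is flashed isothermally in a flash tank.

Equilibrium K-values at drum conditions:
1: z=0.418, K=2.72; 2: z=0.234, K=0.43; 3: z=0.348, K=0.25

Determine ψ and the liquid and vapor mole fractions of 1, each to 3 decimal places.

Material balance + equilibrium reduce to Σ zᵢ(Kᵢ−1)/(1+ψ(Kᵢ−1)) = 0.
Feasibility: ΣzᵢKᵢ = 1.325, Σzᵢ/Kᵢ = 2.090 — both > 1, two phases present.
Iterate (Newton) starting at ψ = 0.32:
  ψ = 0.320: g = -0.0428, g' = -0.967 → ψ = 0.276
Converged at ψ = 0.276.
Compositions from xᵢ = zᵢ/(1+ψ(Kᵢ−1)), yᵢ = Kᵢxᵢ:
  1: x = 0.283, y = 0.771
  2: x = 0.278, y = 0.119
  3: x = 0.439, y = 0.110

ψ = 0.276, x_1 = 0.283, y_1 = 0.771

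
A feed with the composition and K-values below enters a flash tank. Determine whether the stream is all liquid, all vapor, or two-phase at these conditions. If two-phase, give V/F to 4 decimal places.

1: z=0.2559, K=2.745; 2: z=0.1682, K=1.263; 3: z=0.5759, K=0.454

ΣzᵢKᵢ = 1.1763; Σzᵢ/Kᵢ = 1.4949.
Both exceed 1, so a two-phase solution exists.
Material balance + equilibrium reduce to Σ zᵢ(Kᵢ−1)/(1+ψ(Kᵢ−1)) = 0.
Newton–Raphson from ψ = 0.5:
  ψ = 0.5000: g = -0.15495, g' = -0.5562 → ψ = 0.2214
  ψ = 0.2214: g = 0.00623, g' = -0.6380 → ψ = 0.2312
Converged at ψ = 0.2312.

two-phase, V/F = 0.2312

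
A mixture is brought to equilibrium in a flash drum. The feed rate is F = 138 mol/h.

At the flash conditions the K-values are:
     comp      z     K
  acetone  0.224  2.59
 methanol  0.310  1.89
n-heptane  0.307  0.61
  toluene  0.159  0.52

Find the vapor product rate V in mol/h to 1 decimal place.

Newton iteration, V/F⁰ = 0.46:
  V/F = 0.460: g = 0.1576, g' = -0.442 → V/F = 0.816
  V/F = 0.816: g = 0.0136, g' = -0.389 → V/F = 0.851
Converged at V/F = 0.851.
Then V = V/F·F = 0.8513·138 = 117.5 mol/h and L = F − V = 20.5 mol/h.

V = 117.5 mol/h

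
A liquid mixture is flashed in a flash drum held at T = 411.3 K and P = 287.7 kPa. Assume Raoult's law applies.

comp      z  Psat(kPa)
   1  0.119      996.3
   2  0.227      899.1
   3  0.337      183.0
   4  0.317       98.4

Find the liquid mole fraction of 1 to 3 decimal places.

x_1 = 0.062

Raoult's law: Kᵢ = Pᵢˢᵃᵗ/P = Pᵢˢᵃᵗ/287.7.
  K_1 = 996.3/287.7 = 3.46298, K_2 = 899.1/287.7 = 3.12513, K_3 = 183.0/287.7 = 0.63608, K_4 = 98.4/287.7 = 0.34202
Rachford–Rice: g(ψ) = Σ zᵢ(Kᵢ−1)/(1+ψ(Kᵢ−1)) = 0.
Feasibility: ΣzᵢKᵢ = 1.444, Σzᵢ/Kᵢ = 1.564 — both > 1, two phases present.
Iterate (Newton) starting at ψ = 0.5:
  ψ = 0.500: g = -0.0955, g' = -0.757 → ψ = 0.374
  ψ = 0.374: g = 0.0028, g' = -0.815 → ψ = 0.377
Converged at ψ = 0.377.
Compositions from xᵢ = zᵢ/(1+ψ(Kᵢ−1)), yᵢ = Kᵢxᵢ:
  1: x = 0.062, y = 0.214
  2: x = 0.126, y = 0.394
  3: x = 0.391, y = 0.248
  4: x = 0.422, y = 0.144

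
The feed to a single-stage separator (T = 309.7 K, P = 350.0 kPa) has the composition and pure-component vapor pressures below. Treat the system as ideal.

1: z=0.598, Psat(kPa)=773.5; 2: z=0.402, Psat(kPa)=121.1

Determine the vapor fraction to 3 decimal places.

Raoult's law: Kᵢ = Pᵢˢᵃᵗ/P = Pᵢˢᵃᵗ/350.0.
  K_1 = 773.5/350.0 = 2.21000, K_2 = 121.1/350.0 = 0.34600
Rachford–Rice: g(ψ) = Σ zᵢ(Kᵢ−1)/(1+ψ(Kᵢ−1)) = 0.
g(0) = ΣzᵢKᵢ − 1 = 0.461 and g(1) = 1 − Σzᵢ/Kᵢ = -0.432, so a root lies in (0, 1).
Iterate (Newton) starting at ψ = 0.5:
  ψ = 0.500: g = 0.0602, g' = -0.719 → ψ = 0.584
  ψ = 0.584: g = -0.0011, g' = -0.751 → ψ = 0.582
Converged at ψ = 0.582.

ψ = 0.582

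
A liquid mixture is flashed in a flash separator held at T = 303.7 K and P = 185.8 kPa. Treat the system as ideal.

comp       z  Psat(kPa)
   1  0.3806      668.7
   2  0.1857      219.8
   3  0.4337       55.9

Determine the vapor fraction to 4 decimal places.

Raoult's law: Kᵢ = Pᵢˢᵃᵗ/P = Pᵢˢᵃᵗ/185.8.
  K_1 = 668.7/185.8 = 3.599031, K_2 = 219.8/185.8 = 1.182992, K_3 = 55.9/185.8 = 0.300861
Let ψ = V/F and solve Σ zᵢ(Kᵢ−1)/(1+ψ(Kᵢ−1)) = 0.
g(0) = ΣzᵢKᵢ − 1 = 0.7200 and g(1) = 1 − Σzᵢ/Kᵢ = -0.7043, so a root lies in (0, 1).
Newton–Raphson from ψ = 0.39:
  ψ = 0.3900: g = 0.10608, g' = -1.0402 → ψ = 0.4920
  ψ = 0.4920: g = 0.00309, g' = -0.9929 → ψ = 0.4951
Converged at ψ = 0.4951.

ψ = 0.4951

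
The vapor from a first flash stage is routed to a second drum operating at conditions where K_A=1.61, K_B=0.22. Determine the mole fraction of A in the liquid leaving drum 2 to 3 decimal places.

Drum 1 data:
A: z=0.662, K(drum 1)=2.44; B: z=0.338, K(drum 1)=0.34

x_A (drum 2) = 0.561

Drum 1:
Rachford–Rice: g(ψ₁) = Σ zᵢ(Kᵢ−1)/(1+ψ₁(Kᵢ−1)) = 0.
Feasibility: ΣzᵢKᵢ = 1.730, Σzᵢ/Kᵢ = 1.265 — both > 1, two phases present.
Binary case is linear: z₁(K₁−1)(1+ψ₁(K₂−1)) + z₂(K₂−1)(1+ψ₁(K₁−1)) = 0
⇒ ψ₁ = [z₁(K₁−1)+z₂(K₂−1)] / [−(K₁−1)(K₂−1)] = 0.7302/0.9504 = 0.768
Drum-1 compositions:
  A: x = 0.314, y = 0.767
  B: x = 0.686, y = 0.233
Drum-2 feed = drum-1 vapor: z₂ = (0.7669, 0.2331).
Drum 2:
Material balance + equilibrium reduce to Σ zᵢ(Kᵢ−1)/(1+ψ₂(Kᵢ−1)) = 0.
g(0) = ΣzᵢKᵢ − 1 = 0.286 and g(1) = 1 − Σzᵢ/Kᵢ = -0.536, so a root lies in (0, 1).
Newton–Raphson from ψ₂ = 0.35:
  ψ₂ = 0.350: g = 0.1353, g' = -0.462 → ψ₂ = 0.643
  ψ₂ = 0.643: g = -0.0287, g' = -0.718 → ψ₂ = 0.603
  ψ₂ = 0.603: g = -0.0012, g' = -0.658 → ψ₂ = 0.601
Converged at ψ₂ = 0.601.
  A: x = 0.561, y = 0.903
  B: x = 0.439, y = 0.097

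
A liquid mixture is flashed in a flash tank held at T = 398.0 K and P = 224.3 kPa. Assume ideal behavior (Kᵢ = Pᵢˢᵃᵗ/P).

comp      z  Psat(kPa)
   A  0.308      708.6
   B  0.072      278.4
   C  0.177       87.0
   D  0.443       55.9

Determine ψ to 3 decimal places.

Raoult's law: Kᵢ = Pᵢˢᵃᵗ/P = Pᵢˢᵃᵗ/224.3.
  K_A = 708.6/224.3 = 3.15916, K_B = 278.4/224.3 = 1.24119, K_C = 87.0/224.3 = 0.38787, K_D = 55.9/224.3 = 0.24922
Let ψ = V/F and solve Σ zᵢ(Kᵢ−1)/(1+ψ(Kᵢ−1)) = 0.
Check two-phase: ΣzᵢKᵢ = 1.241 > 1 and Σzᵢ/Kᵢ = 2.389 > 1, so g(0) = 0.241 > 0 and g(1) = -1.389 < 0.
Newton iteration, ψ⁰ = 0.5:
  ψ = 0.500: g = -0.3533, g' = -1.113 → ψ = 0.183
  ψ = 0.183: g = -0.0138, g' = -1.162 → ψ = 0.171
Converged at ψ = 0.171.

ψ = 0.171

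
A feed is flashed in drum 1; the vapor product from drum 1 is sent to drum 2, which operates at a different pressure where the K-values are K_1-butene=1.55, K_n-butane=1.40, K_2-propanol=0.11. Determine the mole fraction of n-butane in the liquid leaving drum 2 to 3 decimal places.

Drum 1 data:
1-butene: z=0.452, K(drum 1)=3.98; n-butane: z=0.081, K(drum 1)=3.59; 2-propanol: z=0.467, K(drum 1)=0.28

x_n-butane (drum 2) = 0.099

Drum 1:
Rachford–Rice: g(ψ₁) = Σ zᵢ(Kᵢ−1)/(1+ψ₁(Kᵢ−1)) = 0.
Feasibility: ΣzᵢKᵢ = 2.221, Σzᵢ/Kᵢ = 1.804 — both > 1, two phases present.
Newton iteration, ψ₁⁰ = 0.5:
  ψ₁ = 0.500: g = 0.1070, g' = -1.342 → ψ₁ = 0.580
Converged at ψ₁ = 0.580.
Drum-1 compositions:
  1-butene: x = 0.166, y = 0.659
  n-butane: x = 0.032, y = 0.116
  2-propanol: x = 0.802, y = 0.225
Drum-2 feed = drum-1 vapor: z₂ = (0.6592, 0.1162, 0.2246).
Drum 2:
Rachford–Rice: g(ψ₂) = Σ zᵢ(Kᵢ−1)/(1+ψ₂(Kᵢ−1)) = 0.
g(0) = ΣzᵢKᵢ − 1 = 0.209 and g(1) = 1 − Σzᵢ/Kᵢ = -1.550, so a root lies in (0, 1).
Newton–Raphson from ψ₂ = 0.35:
  ψ₂ = 0.350: g = 0.0545, g' = -0.530 → ψ₂ = 0.453
  ψ₂ = 0.453: g = -0.0052, g' = -0.640 → ψ₂ = 0.445
Converged at ψ₂ = 0.445.
  1-butene: x = 0.530, y = 0.821
  n-butane: x = 0.099, y = 0.138
  2-propanol: x = 0.372, y = 0.041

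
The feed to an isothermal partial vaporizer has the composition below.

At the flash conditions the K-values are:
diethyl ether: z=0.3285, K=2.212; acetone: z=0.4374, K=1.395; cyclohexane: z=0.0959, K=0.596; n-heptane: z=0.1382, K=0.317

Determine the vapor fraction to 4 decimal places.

Rachford–Rice: g(ψ) = Σ zᵢ(Kᵢ−1)/(1+ψ(Kᵢ−1)) = 0.
Check two-phase: ΣzᵢKᵢ = 1.4378 > 1 and Σzᵢ/Kᵢ = 1.0589 > 1, so g(0) = 0.4378 > 0 and g(1) = -0.0589 < 0.
Newton–Raphson from ψ = 0.5:
  ψ = 0.5000: g = 0.20029, g' = -0.4079 → ψ = 0.9910
  ψ = 0.9910: g = -0.05165, g' = -0.7957 → ψ = 0.9261
  ψ = 0.9261: g = -0.00467, g' = -0.6611 → ψ = 0.9190
Converged at ψ = 0.9190.

ψ = 0.9190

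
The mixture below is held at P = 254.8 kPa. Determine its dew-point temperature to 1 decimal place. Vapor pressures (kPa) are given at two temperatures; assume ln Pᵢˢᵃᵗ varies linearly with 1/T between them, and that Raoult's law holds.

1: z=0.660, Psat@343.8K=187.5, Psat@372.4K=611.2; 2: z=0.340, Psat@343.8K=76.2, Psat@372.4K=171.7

Dew-point temperature: Σzᵢ·P/Pᵢˢᵃᵗ(T) = 1. Interpolate ln Pᵢˢᵃᵗ = aᵢ + bᵢ/T.
  T = 343.8 K: ΣzᵢP/Pᵢˢᵃᵗ = 2.0338
  T = 372.4 K: ΣzᵢP/Pᵢˢᵃᵗ = 0.7797
  T = 358.1 K: ΣzᵢP/Pᵢˢᵃᵗ = 1.2304
  T = 365.2 K: ΣzᵢP/Pᵢˢᵃᵗ = 0.9757
  T = 361.6 K: ΣzᵢP/Pᵢˢᵃᵗ = 1.0960
  T = 363.4 K: ΣzᵢP/Pᵢˢᵃᵗ = 1.0338
Interpolating between 363.4 K and 365.2 K gives T ≈ 364.4 K.

T = 364.4 K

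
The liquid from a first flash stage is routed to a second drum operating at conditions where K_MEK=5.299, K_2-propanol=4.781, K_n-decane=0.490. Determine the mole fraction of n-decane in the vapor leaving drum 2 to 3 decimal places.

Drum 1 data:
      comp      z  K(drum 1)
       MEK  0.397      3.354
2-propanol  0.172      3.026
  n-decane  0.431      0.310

y_n-decane (drum 2) = 0.436

Drum 1:
Let ψ₁ = V/F and solve Σ zᵢ(Kᵢ−1)/(1+ψ₁(Kᵢ−1)) = 0.
Feasibility: ΣzᵢKᵢ = 1.986, Σzᵢ/Kᵢ = 1.566 — both > 1, two phases present.
Iterate (Newton) starting at ψ₁ = 0.4:
  ψ₁ = 0.400: g = 0.2630, g' = -1.190 → ψ₁ = 0.621
  ψ₁ = 0.621: g = 0.0136, g' = -1.130 → ψ₁ = 0.633
Converged at ψ₁ = 0.633.
Drum-1 compositions:
  MEK: x = 0.159, y = 0.535
  2-propanol: x = 0.075, y = 0.228
  n-decane: x = 0.765, y = 0.237
Drum-2 feed = drum-1 liquid: z₂ = (0.1594, 0.0754, 0.7652).
Drum 2:
Rachford–Rice: g(ψ₂) = Σ zᵢ(Kᵢ−1)/(1+ψ₂(Kᵢ−1)) = 0.
Feasibility: ΣzᵢKᵢ = 1.580, Σzᵢ/Kᵢ = 1.607 — both > 1, two phases present.
Newton–Raphson from ψ₂ = 0.36:
  ψ₂ = 0.360: g = -0.0883, g' = -0.946 → ψ₂ = 0.267
  ψ₂ = 0.267: g = 0.0096, g' = -1.173 → ψ₂ = 0.275
Converged at ψ₂ = 0.275.
  MEK: x = 0.073, y = 0.387
  2-propanol: x = 0.037, y = 0.177
  n-decane: x = 0.890, y = 0.436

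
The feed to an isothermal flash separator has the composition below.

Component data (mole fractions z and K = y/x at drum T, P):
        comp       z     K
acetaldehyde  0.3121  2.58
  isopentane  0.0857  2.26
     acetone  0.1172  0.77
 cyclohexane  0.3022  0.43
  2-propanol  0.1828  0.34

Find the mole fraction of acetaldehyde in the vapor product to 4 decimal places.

y_acetaldehyde = 0.5254

Material balance + equilibrium reduce to Σ zᵢ(Kᵢ−1)/(1+ψ(Kᵢ−1)) = 0.
Feasibility: ΣzᵢKᵢ = 1.2812, Σzᵢ/Kᵢ = 1.5515 — both > 1, two phases present.
Newton–Raphson from ψ = 0.5:
  ψ = 0.5000: g = -0.10971, g' = -0.6717 → ψ = 0.3367
  ψ = 0.3367: g = 0.00022, g' = -0.6883 → ψ = 0.3370
Converged at ψ = 0.3370.
Compositions from xᵢ = zᵢ/(1+ψ(Kᵢ−1)), yᵢ = Kᵢxᵢ:
  acetaldehyde: x = 0.2037, y = 0.5254
  isopentane: x = 0.0602, y = 0.1360
  acetone: x = 0.1270, y = 0.0978
  cyclohexane: x = 0.3740, y = 0.1608
  2-propanol: x = 0.2351, y = 0.0799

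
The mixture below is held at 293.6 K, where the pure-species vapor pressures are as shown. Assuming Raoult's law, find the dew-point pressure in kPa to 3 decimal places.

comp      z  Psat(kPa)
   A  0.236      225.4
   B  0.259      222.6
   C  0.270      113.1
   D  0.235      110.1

At the dew point ψ → 1, so Σzᵢ/Kᵢ = 1 with Kᵢ = Pᵢˢᵃᵗ/P ⇒ 1/P = Σzᵢ/Pᵢˢᵃᵗ.
1/P = 0.236/225.4 + 0.259/222.6 + 0.270/113.1 + 0.235/110.1 = 0.006732 ⇒ P = 148.539 kPa

Pdew = 148.539 kPa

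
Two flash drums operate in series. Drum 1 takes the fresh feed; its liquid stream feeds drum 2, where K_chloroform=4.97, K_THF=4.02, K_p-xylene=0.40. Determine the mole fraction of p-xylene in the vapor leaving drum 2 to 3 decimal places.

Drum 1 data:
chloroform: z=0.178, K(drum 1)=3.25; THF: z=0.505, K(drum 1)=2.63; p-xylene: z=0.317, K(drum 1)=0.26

Drum 1:
Material balance + equilibrium reduce to Σ zᵢ(Kᵢ−1)/(1+ψ₁(Kᵢ−1)) = 0.
g(0) = ΣzᵢKᵢ − 1 = 0.989 and g(1) = 1 − Σzᵢ/Kᵢ = -0.466, so a root lies in (0, 1).
Newton iteration, ψ₁⁰ = 0.31:
  ψ₁ = 0.310: g = 0.4784, g' = -1.197 → ψ₁ = 0.710
  ψ₁ = 0.710: g = 0.0420, g' = -1.192 → ψ₁ = 0.745
  ψ₁ = 0.745: g = -0.0012, g' = -1.261 → ψ₁ = 0.744
Converged at ψ₁ = 0.744.
Drum-1 compositions:
  chloroform: x = 0.067, y = 0.216
  THF: x = 0.228, y = 0.600
  p-xylene: x = 0.705, y = 0.183
Drum-2 feed = drum-1 liquid: z₂ = (0.0666, 0.2282, 0.7052).
Drum 2:
Let ψ₂ = V/F and solve Σ zᵢ(Kᵢ−1)/(1+ψ₂(Kᵢ−1)) = 0.
Feasibility: ΣzᵢKᵢ = 1.530, Σzᵢ/Kᵢ = 1.833 — both > 1, two phases present.
Newton iteration, ψ₂⁰ = 0.5:
  ψ₂ = 0.500: g = -0.2413, g' = -0.966 → ψ₂ = 0.250
  ψ₂ = 0.250: g = 0.0272, g' = -1.291 → ψ₂ = 0.271
  ψ₂ = 0.271: g = 0.0006, g' = -1.234 → ψ₂ = 0.272
Converged at ψ₂ = 0.272.
  chloroform: x = 0.032, y = 0.159
  THF: x = 0.125, y = 0.504
  p-xylene: x = 0.843, y = 0.337

y_p-xylene (drum 2) = 0.337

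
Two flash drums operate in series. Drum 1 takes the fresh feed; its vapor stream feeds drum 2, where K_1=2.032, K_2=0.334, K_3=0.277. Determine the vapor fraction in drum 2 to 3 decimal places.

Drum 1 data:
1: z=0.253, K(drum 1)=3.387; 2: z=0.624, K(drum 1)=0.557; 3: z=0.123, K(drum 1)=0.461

V/F (drum 2) = 0.371

Drum 1:
Material balance + equilibrium reduce to Σ zᵢ(Kᵢ−1)/(1+ψ₁(Kᵢ−1)) = 0.
g(0) = ΣzᵢKᵢ − 1 = 0.261 and g(1) = 1 − Σzᵢ/Kᵢ = -0.462, so a root lies in (0, 1).
Newton iteration, ψ₁⁰ = 0.32:
  ψ₁ = 0.320: g = -0.0598, g' = -0.682 → ψ₁ = 0.232
  ψ₁ = 0.232: g = 0.0046, g' = -0.795 → ψ₁ = 0.238
Converged at ψ₁ = 0.238.
Drum-1 compositions:
  1: x = 0.161, y = 0.546
  2: x = 0.698, y = 0.389
  3: x = 0.141, y = 0.065
Drum-2 feed = drum-1 vapor: z₂ = (0.5464, 0.3885, 0.0651).
Drum 2:
Rachford–Rice: g(ψ₂) = Σ zᵢ(Kᵢ−1)/(1+ψ₂(Kᵢ−1)) = 0.
Check two-phase: ΣzᵢKᵢ = 1.258 > 1 and Σzᵢ/Kᵢ = 1.667 > 1, so g(0) = 0.258 > 0 and g(1) = -0.667 < 0.
Newton–Raphson from ψ₂ = 0.4:
  ψ₂ = 0.400: g = -0.0198, g' = -0.679 → ψ₂ = 0.371
Converged at ψ₂ = 0.371.
  1: x = 0.395, y = 0.803
  2: x = 0.516, y = 0.172
  3: x = 0.089, y = 0.025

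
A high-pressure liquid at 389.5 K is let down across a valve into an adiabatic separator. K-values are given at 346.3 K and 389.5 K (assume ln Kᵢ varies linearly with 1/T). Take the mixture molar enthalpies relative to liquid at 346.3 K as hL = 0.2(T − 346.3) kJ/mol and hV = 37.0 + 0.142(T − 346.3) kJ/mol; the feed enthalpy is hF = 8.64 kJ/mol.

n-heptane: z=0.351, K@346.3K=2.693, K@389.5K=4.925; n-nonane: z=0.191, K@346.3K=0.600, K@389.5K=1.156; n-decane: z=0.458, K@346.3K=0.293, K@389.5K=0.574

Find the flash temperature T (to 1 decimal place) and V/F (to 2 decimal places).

T = 348.9 K, V/F = 0.22

Adiabatic flash: solve Rachford–Rice at each trial T, then check hF = ψ·hV(T) + (1−ψ)·hL(T).
  T = 346.3 K: K = (2.693, 0.600, 0.293), RR gives ψ = 0.182, H_out = 6.744 kJ/mol
  T = 389.5 K: K = (4.925, 1.156, 0.574), RR gives ψ = 0.928, H_out = 40.659 kJ/mol
  T = 367.9 K: K = (3.707, 0.849, 0.418), RR gives ψ = 0.496, H_out = 22.047 kJ/mol
  T = 357.1 K: K = (3.175, 0.717, 0.352), RR gives ψ = 0.338, H_out = 14.465 kJ/mol
  T = 351.7 K: K = (2.928, 0.657, 0.322), RR gives ψ = 0.262, H_out = 10.680 kJ/mol
  T = 349.0 K: K = (2.809, 0.628, 0.307), RR gives ψ = 0.223, H_out = 8.739 kJ/mol
  T = 347.6 K: K = (2.748, 0.613, 0.300), RR gives ψ = 0.202, H_out = 7.713 kJ/mol
Linear interpolation between T = 347.6 (H_out = 7.713) and T = 349.0 (H_out = 8.739) on hF = 8.64 gives T ≈ 348.9 K, at which ψ = 0.22.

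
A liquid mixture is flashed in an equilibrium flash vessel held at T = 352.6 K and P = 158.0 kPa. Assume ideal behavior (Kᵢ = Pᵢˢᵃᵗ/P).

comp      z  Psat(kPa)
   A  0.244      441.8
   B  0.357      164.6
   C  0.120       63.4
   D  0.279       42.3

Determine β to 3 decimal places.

Raoult's law: Kᵢ = Pᵢˢᵃᵗ/P = Pᵢˢᵃᵗ/158.0.
  K_A = 441.8/158.0 = 2.79620, K_B = 164.6/158.0 = 1.04177, K_C = 63.4/158.0 = 0.40127, K_D = 42.3/158.0 = 0.26772
Rachford–Rice: g(β) = Σ zᵢ(Kᵢ−1)/(1+β(Kᵢ−1)) = 0.
Check two-phase: ΣzᵢKᵢ = 1.177 > 1 and Σzᵢ/Kᵢ = 1.771 > 1, so g(0) = 0.177 > 0 and g(1) = -0.771 < 0.
Newton iteration, β⁰ = 0.35:
  β = 0.350: g = -0.0818, g' = -0.637 → β = 0.222
  β = 0.222: g = 0.0016, g' = -0.674 → β = 0.224
Converged at β = 0.224.

β = 0.224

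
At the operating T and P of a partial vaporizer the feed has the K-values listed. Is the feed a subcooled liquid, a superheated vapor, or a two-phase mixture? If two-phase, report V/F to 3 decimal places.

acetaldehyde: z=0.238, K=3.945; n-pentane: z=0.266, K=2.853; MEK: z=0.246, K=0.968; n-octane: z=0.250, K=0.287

two-phase, V/F = 0.785

ΣzᵢKᵢ = 2.008; Σzᵢ/Kᵢ = 1.279.
Both exceed 1, so a two-phase solution exists.
Rachford–Rice: g(ψ) = Σ zᵢ(Kᵢ−1)/(1+ψ(Kᵢ−1)) = 0.
Iterate (Newton) starting at ψ = 0.5:
  ψ = 0.500: g = 0.2543, g' = -0.891 → ψ = 0.785
Converged at ψ = 0.785.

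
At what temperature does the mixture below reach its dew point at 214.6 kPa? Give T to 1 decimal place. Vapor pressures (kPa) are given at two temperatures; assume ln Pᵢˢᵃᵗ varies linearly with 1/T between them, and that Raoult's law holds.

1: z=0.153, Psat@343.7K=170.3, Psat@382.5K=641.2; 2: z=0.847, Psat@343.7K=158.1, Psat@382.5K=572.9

Dew-point temperature: Σzᵢ·P/Pᵢˢᵃᵗ(T) = 1. Interpolate ln Pᵢˢᵃᵗ = aᵢ + bᵢ/T.
  T = 343.7 K: ΣzᵢP/Pᵢˢᵃᵗ = 1.3425
  T = 382.5 K: ΣzᵢP/Pᵢˢᵃᵗ = 0.3685
  T = 363.1 K: ΣzᵢP/Pᵢˢᵃᵗ = 0.6794
  T = 353.4 K: ΣzᵢP/Pᵢˢᵃᵗ = 0.9462
  T = 348.5 K: ΣzᵢP/Pᵢˢᵃᵗ = 1.1263
  T = 350.9 K: ΣzᵢP/Pᵢˢᵃᵗ = 1.0335
  T = 352.1 K: ΣzᵢP/Pᵢˢᵃᵗ = 0.9905
Interpolating between 350.9 K and 352.1 K gives T ≈ 351.8 K.

T = 351.8 K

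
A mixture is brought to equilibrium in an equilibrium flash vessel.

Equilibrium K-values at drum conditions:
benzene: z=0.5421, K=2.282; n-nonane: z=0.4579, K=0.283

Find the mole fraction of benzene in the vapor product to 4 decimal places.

Material balance + equilibrium reduce to Σ zᵢ(Kᵢ−1)/(1+V/F(Kᵢ−1)) = 0.
Feasibility: ΣzᵢKᵢ = 1.3667, Σzᵢ/Kᵢ = 1.8556 — both > 1, two phases present.
Binary case is linear: z₁(K₁−1)(1+V/F(K₂−1)) + z₂(K₂−1)(1+V/F(K₁−1)) = 0
⇒ V/F = [z₁(K₁−1)+z₂(K₂−1)] / [−(K₁−1)(K₂−1)] = 0.36666/0.91919 = 0.3989
Compositions from xᵢ = zᵢ/(1+V/F(Kᵢ−1)), yᵢ = Kᵢxᵢ:
  benzene: x = 0.3587, y = 0.8185
  n-nonane: x = 0.6413, y = 0.1815

y_benzene = 0.8185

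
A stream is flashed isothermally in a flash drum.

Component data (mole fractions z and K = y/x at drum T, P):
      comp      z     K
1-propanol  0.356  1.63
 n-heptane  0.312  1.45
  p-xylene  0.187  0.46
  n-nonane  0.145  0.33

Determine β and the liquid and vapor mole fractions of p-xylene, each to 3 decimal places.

Material balance + equilibrium reduce to Σ zᵢ(Kᵢ−1)/(1+β(Kᵢ−1)) = 0.
Check two-phase: ΣzᵢKᵢ = 1.167 > 1 and Σzᵢ/Kᵢ = 1.279 > 1, so g(0) = 0.167 > 0 and g(1) = -0.279 < 0.
Iterate (Newton) starting at β = 0.5:
  β = 0.500: g = 0.0007, g' = -0.373 → β = 0.502
Converged at β = 0.502.
Compositions from xᵢ = zᵢ/(1+β(Kᵢ−1)), yᵢ = Kᵢxᵢ:
  1-propanol: x = 0.270, y = 0.441
  n-heptane: x = 0.255, y = 0.369
  p-xylene: x = 0.257, y = 0.118
  n-nonane: x = 0.218, y = 0.072

β = 0.502, x_p-xylene = 0.257, y_p-xylene = 0.118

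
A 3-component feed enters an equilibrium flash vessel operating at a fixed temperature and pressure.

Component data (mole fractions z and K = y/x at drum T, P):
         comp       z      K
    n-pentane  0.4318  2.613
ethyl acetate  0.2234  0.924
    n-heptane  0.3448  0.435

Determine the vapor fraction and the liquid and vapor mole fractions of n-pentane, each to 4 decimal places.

Material balance + equilibrium reduce to Σ zᵢ(Kᵢ−1)/(1+ψ(Kᵢ−1)) = 0.
Check two-phase: ΣzᵢKᵢ = 1.4847 > 1 and Σzᵢ/Kᵢ = 1.1997 > 1, so g(0) = 0.4847 > 0 and g(1) = -0.1997 < 0.
Newton iteration, ψ⁰ = 0.5:
  ψ = 0.5000: g = 0.09638, g' = -0.5595 → ψ = 0.6723
  ψ = 0.6723: g = 0.00212, g' = -0.5462 → ψ = 0.6762
Converged at ψ = 0.6762.
Compositions from xᵢ = zᵢ/(1+ψ(Kᵢ−1)), yᵢ = Kᵢxᵢ:
  n-pentane: x = 0.2065, y = 0.5397
  ethyl acetate: x = 0.2355, y = 0.2176
  n-heptane: x = 0.5580, y = 0.2427

ψ = 0.6762, x_n-pentane = 0.2065, y_n-pentane = 0.5397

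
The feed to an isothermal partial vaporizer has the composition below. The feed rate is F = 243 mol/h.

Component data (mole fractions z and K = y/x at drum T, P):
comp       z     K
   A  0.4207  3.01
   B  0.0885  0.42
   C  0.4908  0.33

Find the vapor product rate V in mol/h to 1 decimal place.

V = 85.6 mol/h

Rachford–Rice: g(ψ) = Σ zᵢ(Kᵢ−1)/(1+ψ(Kᵢ−1)) = 0.
Check two-phase: ΣzᵢKᵢ = 1.4654 > 1 and Σzᵢ/Kᵢ = 1.8378 > 1, so g(0) = 0.4654 > 0 and g(1) = -0.8378 < 0.
Newton–Raphson from ψ = 0.53:
  ψ = 0.5300: g = -0.17458, g' = -0.9903 → ψ = 0.3537
  ψ = 0.3537: g = -0.00132, g' = -1.0062 → ψ = 0.3524
Converged at ψ = 0.3524.
Then V = ψ·F = 0.3524·243 = 85.6 mol/h and L = F − V = 157.4 mol/h.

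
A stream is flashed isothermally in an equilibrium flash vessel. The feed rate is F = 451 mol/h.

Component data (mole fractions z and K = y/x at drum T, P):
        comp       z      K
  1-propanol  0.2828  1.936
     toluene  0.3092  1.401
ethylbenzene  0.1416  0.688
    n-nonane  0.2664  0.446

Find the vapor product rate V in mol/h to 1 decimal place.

V = 262.6 mol/h

Material balance + equilibrium reduce to Σ zᵢ(Kᵢ−1)/(1+ψ(Kᵢ−1)) = 0.
Feasibility: ΣzᵢKᵢ = 1.1969, Σzᵢ/Kᵢ = 1.1699 — both > 1, two phases present.
Newton–Raphson from ψ = 0.5:
  ψ = 0.5000: g = 0.02712, g' = -0.3252 → ψ = 0.5834
  ψ = 0.5834: g = -0.00038, g' = -0.3354 → ψ = 0.5823
Converged at ψ = 0.5823.
Then V = ψ·F = 0.5823·451 = 262.6 mol/h and L = F − V = 188.4 mol/h.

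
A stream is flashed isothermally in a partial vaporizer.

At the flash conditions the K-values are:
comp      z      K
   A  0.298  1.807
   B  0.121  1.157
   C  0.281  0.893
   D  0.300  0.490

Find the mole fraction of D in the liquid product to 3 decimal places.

Rachford–Rice: g(ψ) = Σ zᵢ(Kᵢ−1)/(1+ψ(Kᵢ−1)) = 0.
g(0) = ΣzᵢKᵢ − 1 = 0.076 and g(1) = 1 − Σzᵢ/Kᵢ = -0.196, so a root lies in (0, 1).
Newton–Raphson from ψ = 0.5:
  ψ = 0.500: g = -0.0482, g' = -0.245 → ψ = 0.304
  ψ = 0.304: g = -0.0008, g' = -0.241 → ψ = 0.300
Converged at ψ = 0.300.
Compositions from xᵢ = zᵢ/(1+ψ(Kᵢ−1)), yᵢ = Kᵢxᵢ:
  A: x = 0.240, y = 0.433
  B: x = 0.116, y = 0.134
  C: x = 0.290, y = 0.259
  D: x = 0.354, y = 0.174

x_D = 0.354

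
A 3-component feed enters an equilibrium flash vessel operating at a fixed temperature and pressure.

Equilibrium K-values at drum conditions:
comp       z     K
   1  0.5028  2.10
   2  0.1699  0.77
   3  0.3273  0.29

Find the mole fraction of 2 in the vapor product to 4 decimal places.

y_2 = 0.1450

Material balance + equilibrium reduce to Σ zᵢ(Kᵢ−1)/(1+ψ(Kᵢ−1)) = 0.
Check two-phase: ΣzᵢKᵢ = 1.2816 > 1 and Σzᵢ/Kᵢ = 1.5887 > 1, so g(0) = 0.2816 > 0 and g(1) = -0.5887 < 0.
Newton–Raphson from ψ = 0.5:
  ψ = 0.5000: g = -0.04761, g' = -0.6613 → ψ = 0.4280
  ψ = 0.4280: g = -0.00113, g' = -0.6328 → ψ = 0.4262
Converged at ψ = 0.4262.
Compositions from xᵢ = zᵢ/(1+ψ(Kᵢ−1)), yᵢ = Kᵢxᵢ:
  1: x = 0.3423, y = 0.7189
  2: x = 0.1884, y = 0.1450
  3: x = 0.4693, y = 0.1361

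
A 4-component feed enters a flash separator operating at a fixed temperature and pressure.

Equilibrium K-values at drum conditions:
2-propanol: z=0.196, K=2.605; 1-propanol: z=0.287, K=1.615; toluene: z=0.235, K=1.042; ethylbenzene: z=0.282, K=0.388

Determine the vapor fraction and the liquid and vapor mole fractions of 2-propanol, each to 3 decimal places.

ψ = 0.657, x_2-propanol = 0.095, y_2-propanol = 0.249

Let ψ = V/F and solve Σ zᵢ(Kᵢ−1)/(1+ψ(Kᵢ−1)) = 0.
g(0) = ΣzᵢKᵢ − 1 = 0.328 and g(1) = 1 − Σzᵢ/Kᵢ = -0.205, so a root lies in (0, 1).
Iterate (Newton) starting at ψ = 0.44:
  ψ = 0.440: g = 0.0968, g' = -0.439 → ψ = 0.661
  ψ = 0.661: g = -0.0019, g' = -0.472 → ψ = 0.657
Converged at ψ = 0.657.
Compositions from xᵢ = zᵢ/(1+ψ(Kᵢ−1)), yᵢ = Kᵢxᵢ:
  2-propanol: x = 0.095, y = 0.249
  1-propanol: x = 0.204, y = 0.330
  toluene: x = 0.229, y = 0.238
  ethylbenzene: x = 0.471, y = 0.183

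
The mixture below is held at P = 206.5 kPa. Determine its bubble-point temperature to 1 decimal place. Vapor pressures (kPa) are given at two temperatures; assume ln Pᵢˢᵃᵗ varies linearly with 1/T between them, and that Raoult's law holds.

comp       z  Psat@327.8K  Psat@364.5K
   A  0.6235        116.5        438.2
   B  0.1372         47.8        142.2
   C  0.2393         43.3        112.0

T = 351.1 K

Bubble-point temperature: ΣzᵢPᵢˢᵃᵗ(T) = P. Interpolate ln Pᵢˢᵃᵗ = aᵢ + bᵢ/T.
  T = 327.8 K: ΣzᵢPᵢˢᵃᵗ = 89.56 kPa
  T = 364.5 K: ΣzᵢPᵢˢᵃᵗ = 319.53 kPa
  T = 346.1 K: ΣzᵢPᵢˢᵃᵗ = 174.34 kPa
  T = 355.3 K: ΣzᵢPᵢˢᵃᵗ = 237.79 kPa
  T = 350.7 K: ΣzᵢPᵢˢᵃᵗ = 204.00 kPa
  T = 353.0 K: ΣzᵢPᵢˢᵃᵗ = 220.35 kPa
Interpolating between 350.7 K and 353.0 K gives T ≈ 351.1 K.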